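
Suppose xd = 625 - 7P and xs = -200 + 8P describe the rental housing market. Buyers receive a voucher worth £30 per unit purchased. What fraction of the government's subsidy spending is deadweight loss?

DWL / government spending = 7/44

Pre-subsidy: 625 - 7P = -200 + 8P gives P* = 55, x* = 240.
With the rebate, buyers effectively pay Pb = Ps − 30, where Ps is the price sellers receive.
Demand in terms of Ps becomes xd = 625 − 7(Ps − 30) = 835 - 7Ps. Setting this equal to supply: 835 - 7Ps = -200 + 8Ps, so Ps = 69.
Buyers pay Pb = 69 − 30 = 39; x' = -200 + 8·69 = 352.
ΔCS = ½(240 + 352)(55 − 39) = 4736; ΔPS = ½(240 + 352)(69 − 55) = 4144.
Government spending = 30 × 352 = 10560.
DWL = ½ × 30 × (352 − 240) = 1680; fraction = 1680 / 10560 = 7/44.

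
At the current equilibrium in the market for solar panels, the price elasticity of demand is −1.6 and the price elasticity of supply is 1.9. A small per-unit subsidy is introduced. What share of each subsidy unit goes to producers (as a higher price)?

Producer share = 16/35

For a small subsidy around the equilibrium, the benefit split depends on the relative slopes, which at a point are proportional to the elasticities.
Buyer share = εs/(εs + |εd|) = 1.9/(1.9 + 1.6) = 19/35; seller share = |εd|/(εs + |εd|) = 16/35.
So producers capture 16/35 of the subsidy.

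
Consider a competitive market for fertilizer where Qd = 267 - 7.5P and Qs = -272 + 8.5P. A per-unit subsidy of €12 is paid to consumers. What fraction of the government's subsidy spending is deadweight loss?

Pre-subsidy: 267 - 7.5P = -272 + 8.5P gives P* = 33.6875, Q* = 14.34375.
With the rebate, buyers effectively pay Pb = Ps − 12, where Ps is the price sellers receive.
Demand in terms of Ps becomes Qd = 267 − 7.5(Ps − 12) = 357 - 7.5Ps. Setting this equal to supply: 357 - 7.5Ps = -272 + 8.5Ps, so Ps = 39.3125.
Buyers pay Pb = 39.3125 − 12 = 27.3125; Q' = -272 + 8.5·39.3125 = 62.15625.
ΔCS = ½(14.34375 + 62.15625)(33.6875 − 27.3125) = 243.84375; ΔPS = ½(14.34375 + 62.15625)(39.3125 − 33.6875) = 215.15625.
Government spending = 12 × 62.15625 = 745.875.
DWL = ½ × 12 × (62.15625 − 14.34375) = 286.875; fraction = 286.875 / 745.875 = 5/13.

DWL / government spending = 5/13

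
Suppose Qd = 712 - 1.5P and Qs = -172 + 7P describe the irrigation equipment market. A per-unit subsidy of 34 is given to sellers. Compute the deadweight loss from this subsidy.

Deadweight loss = 714

Pre-subsidy: 712 - 1.5P = -172 + 7P gives P* = 104, Q* = 556.
With the subsidy, sellers receive Ps = Pb + 34 for each unit, where Pb is the price buyers pay.
Supply in terms of Pb becomes Qs = -172 + 7(Pb + 34) = 66 + 7Pb. Setting this equal to demand: 712 - 1.5Pb = 66 + 7Pb, so Pb = 76.
Sellers receive Ps = 76 + 34 = 110; Q' = 712 − 1.5·76 = 598.
The subsidy expands output by 598 − 556 = 42 past the efficient level; on those units the gap between marginal cost and willingness to pay runs from 0 up to 34.
DWL = ½ × 34 × 42 = 714.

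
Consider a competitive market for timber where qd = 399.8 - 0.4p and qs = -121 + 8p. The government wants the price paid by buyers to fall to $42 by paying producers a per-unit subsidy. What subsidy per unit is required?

Required subsidy s = $21 per unit

At a buyer price of 42, quantity demanded is 399.8 − 0.4·42 = 383.
Sellers supply 383 only when they receive ps with -121 + 8·ps = 383, i.e. ps = 63.
s = ps − pb = 63 − 42 = 21.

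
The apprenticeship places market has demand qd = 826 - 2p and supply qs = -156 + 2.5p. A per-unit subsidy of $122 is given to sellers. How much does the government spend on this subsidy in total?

Pre-subsidy: 826 - 2p = -156 + 2.5p gives p* = 1964/9, q* = 3506/9.
With the subsidy, sellers receive ps = pb + 122 for each unit, where pb is the price buyers pay.
Supply in terms of pb becomes qs = -156 + 2.5(pb + 122) = 149 + 2.5pb. Setting this equal to demand: 826 - 2pb = 149 + 2.5pb, so pb = 1354/9.
Sellers receive ps = 1354/9 + 122 = 2452/9; q' = 826 − 2·(1354/9) = 4726/9.
Government outlay = subsidy × quantity = 122 × 4726/9 = 576572/9.

Government cost = 576572/9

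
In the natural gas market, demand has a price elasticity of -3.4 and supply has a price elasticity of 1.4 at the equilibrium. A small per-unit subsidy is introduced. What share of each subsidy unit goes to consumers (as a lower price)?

For a small subsidy around the equilibrium, the benefit split depends on the relative slopes, which at a point are proportional to the elasticities.
Buyer share = εs/(εs + |εd|) = 1.4/(1.4 + 3.4) = 7/24; seller share = |εd|/(εs + |εd|) = 17/24.

Consumer share = 7/24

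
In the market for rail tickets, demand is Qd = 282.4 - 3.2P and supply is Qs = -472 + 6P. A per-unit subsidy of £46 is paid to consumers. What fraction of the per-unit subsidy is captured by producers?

Producer share = 8/23

Pre-subsidy: 282.4 - 3.2P = -472 + 6P gives P* = 82, Q* = 20.
With the rebate, buyers effectively pay Pb = Ps − 46, where Ps is the price sellers receive.
Demand in terms of Ps becomes Qd = 282.4 − 3.2(Ps − 46) = 429.6 - 3.2Ps. Setting this equal to supply: 429.6 - 3.2Ps = -472 + 6Ps, so Ps = 98.
Buyers pay Pb = 98 − 46 = 52; Q' = -472 + 6·98 = 116.
Buyers' price falls by P* − Pb = 82 − 52 = 30; sellers' price rises by Ps − P* = 98 − 82 = 16.
So producers capture 16/46 = 8/23 of each unit of subsidy.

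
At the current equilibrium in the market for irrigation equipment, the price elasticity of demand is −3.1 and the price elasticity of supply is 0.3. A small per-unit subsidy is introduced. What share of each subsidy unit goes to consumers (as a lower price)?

For a small subsidy around the equilibrium, the benefit split depends on the relative slopes, which at a point are proportional to the elasticities.
Buyer share = εs/(εs + |εd|) = 0.3/(0.3 + 3.1) = 3/34; seller share = |εd|/(εs + |εd|) = 31/34.

Consumer share = 3/34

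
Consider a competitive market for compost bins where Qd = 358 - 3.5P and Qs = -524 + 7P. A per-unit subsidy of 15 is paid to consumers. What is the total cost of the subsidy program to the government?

Government cost = 1485

Pre-subsidy: 358 - 3.5P = -524 + 7P gives P* = 84, Q* = 64.
With the rebate, buyers effectively pay Pb = Ps − 15, where Ps is the price sellers receive.
Demand in terms of Ps becomes Qd = 358 − 3.5(Ps − 15) = 410.5 - 3.5Ps. Setting this equal to supply: 410.5 - 3.5Ps = -524 + 7Ps, so Ps = 89.
Buyers pay Pb = 89 − 15 = 74; Q' = -524 + 7·89 = 99.
Government outlay = subsidy × quantity = 15 × 99 = 1485.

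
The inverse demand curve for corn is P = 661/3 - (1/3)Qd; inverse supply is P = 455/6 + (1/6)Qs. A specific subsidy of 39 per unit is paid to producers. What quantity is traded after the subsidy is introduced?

Q' = 367

Pre-subsidy: 661/3 - (1/3)Q = 455/6 + (1/6)Q gives Q* = 289 and P* = 124.
With the subsidy, sellers receive Ps = Pb + 39 for each unit, where Pb is the price buyers pay.
On the curves, Pb = 661/3 - (1/3)Q and Ps = 455/6 + (1/6)Q; the wedge Ps − Pb = 39 gives 455/6 + (1/6)Q − (661/3 - (1/3)Q) = 39, so Q' = 367.
Then Pb = 661/3 − (1/3)·367 = 98 and Ps = 455/6 + (1/6)·367 = 137.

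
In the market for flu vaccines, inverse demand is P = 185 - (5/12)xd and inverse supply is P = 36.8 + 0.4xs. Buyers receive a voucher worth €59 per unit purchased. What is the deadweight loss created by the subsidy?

Deadweight loss = 104430/49

Pre-subsidy: 185 - (5/12)x = 36.8 + 0.4x gives x* = 8892/49 and P* = 5360/49.
With the rebate, buyers effectively pay Pb = Ps − 59, where Ps is the price sellers receive.
On the curves, Pb = 185 - (5/12)x and Ps = 36.8 + 0.4x; the wedge Ps − Pb = 59 gives 36.8 + 0.4x − (185 - (5/12)x) = 59, so x' = 1776/7.
Then Pb = 185 − (5/12)·(1776/7) = 555/7 and Ps = 36.8 + 0.4·(1776/7) = 968/7.
The subsidy expands output by 1776/7 − 8892/49 = 3540/49 past the efficient level; on those units the gap between marginal cost and willingness to pay runs from 0 up to 59.
DWL = ½ × 59 × 3540/49 = 104430/49.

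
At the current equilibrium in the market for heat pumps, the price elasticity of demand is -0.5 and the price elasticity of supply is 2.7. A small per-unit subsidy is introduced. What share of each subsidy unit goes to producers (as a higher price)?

For a small subsidy around the equilibrium, the benefit split depends on the relative slopes, which at a point are proportional to the elasticities.
Buyer share = εs/(εs + |εd|) = 2.7/(2.7 + 0.5) = 0.84375; seller share = |εd|/(εs + |εd|) = 0.15625.
So producers capture 0.15625 of the subsidy.

Producer share = 0.15625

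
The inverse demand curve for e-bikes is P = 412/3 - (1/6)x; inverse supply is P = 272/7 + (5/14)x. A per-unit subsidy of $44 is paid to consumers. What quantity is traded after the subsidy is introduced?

x' = 272

Pre-subsidy: 412/3 - (1/6)x = 272/7 + (5/14)x gives x* = 188 and P* = 106.
With the rebate, buyers effectively pay Pb = Ps − 44, where Ps is the price sellers receive.
On the curves, Pb = 412/3 - (1/6)x and Ps = 272/7 + (5/14)x; the wedge Ps − Pb = 44 gives 272/7 + (5/14)x − (412/3 - (1/6)x) = 44, so x' = 272.
Then Pb = 412/3 − (1/6)·272 = 92 and Ps = 272/7 + (5/14)·272 = 136.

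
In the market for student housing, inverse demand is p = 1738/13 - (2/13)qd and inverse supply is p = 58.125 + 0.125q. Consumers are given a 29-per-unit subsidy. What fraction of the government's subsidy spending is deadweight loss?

DWL / government spending = 52/375

Pre-subsidy: 1738/13 - (2/13)q = 58.125 + 0.125q gives q* = 271 and p* = 92.
With the rebate, buyers effectively pay pb = ps − 29, where ps is the price sellers receive.
On the curves, pb = 1738/13 - (2/13)q and ps = 58.125 + 0.125q; the wedge ps − pb = 29 gives 58.125 + 0.125q − (1738/13 - (2/13)q) = 29, so q' = 375.
Then pb = 1738/13 − (2/13)·375 = 76 and ps = 58.125 + 0.125·375 = 105.
ΔCS = ½(271 + 375)(92 − 76) = 5168; ΔPS = ½(271 + 375)(105 − 92) = 4199.
Government spending = 29 × 375 = 10875.
DWL = ½ × 29 × (375 − 271) = 1508; fraction = 1508 / 10875 = 52/375.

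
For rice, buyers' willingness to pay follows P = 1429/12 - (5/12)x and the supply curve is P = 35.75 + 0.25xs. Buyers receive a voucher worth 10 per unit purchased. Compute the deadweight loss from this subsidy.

Pre-subsidy: 1429/12 - (5/12)x = 35.75 + 0.25x gives x* = 125 and P* = 67.
With the rebate, buyers effectively pay Pb = Ps − 10, where Ps is the price sellers receive.
On the curves, Pb = 1429/12 - (5/12)x and Ps = 35.75 + 0.25x; the wedge Ps − Pb = 10 gives 35.75 + 0.25x − (1429/12 - (5/12)x) = 10, so x' = 140.
Then Pb = 1429/12 − (5/12)·140 = 60.75 and Ps = 35.75 + 0.25·140 = 70.75.
The subsidy expands output by 140 − 125 = 15 past the efficient level; on those units the gap between marginal cost and willingness to pay runs from 0 up to 10.
DWL = ½ × 10 × 15 = 75.

Deadweight loss = 75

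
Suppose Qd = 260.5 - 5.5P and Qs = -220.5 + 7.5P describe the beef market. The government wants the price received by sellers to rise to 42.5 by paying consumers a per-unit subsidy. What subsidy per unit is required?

Required subsidy s = 13 per unit

At a seller price of 42.5, quantity supplied is -220.5 + 7.5·42.5 = 98.25.
Buyers absorb 98.25 only when they pay Pb with 260.5 − 5.5·Pb = 98.25, i.e. Pb = 29.5.
s = Ps − Pb = 42.5 − 29.5 = 13.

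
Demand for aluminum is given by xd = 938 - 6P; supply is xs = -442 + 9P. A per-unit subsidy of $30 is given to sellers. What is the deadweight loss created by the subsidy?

Deadweight loss = $1620

Pre-subsidy: 938 - 6P = -442 + 9P gives P* = 92, x* = 386.
With the subsidy, sellers receive Ps = Pb + 30 for each unit, where Pb is the price buyers pay.
Supply in terms of Pb becomes xs = -442 + 9(Pb + 30) = -172 + 9Pb. Setting this equal to demand: 938 - 6Pb = -172 + 9Pb, so Pb = 74.
Sellers receive Ps = 74 + 30 = 104; x' = 938 − 6·74 = 494.
The subsidy expands output by 494 − 386 = 108 past the efficient level; on those units the gap between marginal cost and willingness to pay runs from 0 up to 30.
DWL = ½ × 30 × 108 = 1620.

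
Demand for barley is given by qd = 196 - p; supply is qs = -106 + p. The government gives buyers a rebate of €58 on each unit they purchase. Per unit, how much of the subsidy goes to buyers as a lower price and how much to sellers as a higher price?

Buyers gain €29 per unit; sellers gain €29 per unit

Pre-subsidy: 196 - p = -106 + p gives p* = 151, q* = 45.
With the rebate, buyers effectively pay pb = ps − 58, where ps is the price sellers receive.
Demand in terms of ps becomes qd = 196 − 1(ps − 58) = 254 - ps. Setting this equal to supply: 254 - ps = -106 + ps, so ps = 180.
Buyers pay pb = 180 − 58 = 122; q' = -106 + 1·180 = 74.
Buyers' price falls by p* − pb = 151 − 122 = 29; sellers' price rises by ps − p* = 180 − 151 = 29.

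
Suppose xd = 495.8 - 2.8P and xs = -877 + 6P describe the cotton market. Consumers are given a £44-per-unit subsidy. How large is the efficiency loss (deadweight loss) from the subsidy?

Deadweight loss = £1848

Pre-subsidy: 495.8 - 2.8P = -877 + 6P gives P* = 156, x* = 59.
With the rebate, buyers effectively pay Pb = Ps − 44, where Ps is the price sellers receive.
Demand in terms of Ps becomes xd = 495.8 − 2.8(Ps − 44) = 619 - 2.8Ps. Setting this equal to supply: 619 - 2.8Ps = -877 + 6Ps, so Ps = 170.
Buyers pay Pb = 170 − 44 = 126; x' = -877 + 6·170 = 143.
The subsidy expands output by 143 − 59 = 84 past the efficient level; on those units the gap between marginal cost and willingness to pay runs from 0 up to 44.
DWL = ½ × 44 × 84 = 1848.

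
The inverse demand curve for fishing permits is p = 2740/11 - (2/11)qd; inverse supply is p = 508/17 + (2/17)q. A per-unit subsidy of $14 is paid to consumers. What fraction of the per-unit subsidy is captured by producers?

Producer share = 11/28

Pre-subsidy: 2740/11 - (2/11)q = 508/17 + (2/17)q gives q* = 732 and p* = 116.
With the rebate, buyers effectively pay pb = ps − 14, where ps is the price sellers receive.
On the curves, pb = 2740/11 - (2/11)q and ps = 508/17 + (2/17)q; the wedge ps − pb = 14 gives 508/17 + (2/17)q − (2740/11 - (2/11)q) = 14, so q' = 778.75.
Then pb = 2740/11 − (2/11)·778.75 = 107.5 and ps = 508/17 + (2/17)·778.75 = 121.5.
Buyers' price falls by p* − pb = 116 − 107.5 = 8.5; sellers' price rises by ps − p* = 121.5 − 116 = 5.5.
So producers capture 5.5/14 = 11/28 of each unit of subsidy.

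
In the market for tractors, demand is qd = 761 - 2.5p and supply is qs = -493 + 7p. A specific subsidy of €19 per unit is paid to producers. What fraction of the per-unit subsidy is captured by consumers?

Pre-subsidy: 761 - 2.5p = -493 + 7p gives p* = 132, q* = 431.
With the subsidy, sellers receive ps = pb + 19 for each unit, where pb is the price buyers pay.
Supply in terms of pb becomes qs = -493 + 7(pb + 19) = -360 + 7pb. Setting this equal to demand: 761 - 2.5pb = -360 + 7pb, so pb = 118.
Sellers receive ps = 118 + 19 = 137; q' = 761 − 2.5·118 = 466.
Buyers' price falls by p* − pb = 132 − 118 = 14; sellers' price rises by ps − p* = 137 − 132 = 5.
So consumers capture 14/19 = 14/19 of each unit of subsidy.

Consumer share = 14/19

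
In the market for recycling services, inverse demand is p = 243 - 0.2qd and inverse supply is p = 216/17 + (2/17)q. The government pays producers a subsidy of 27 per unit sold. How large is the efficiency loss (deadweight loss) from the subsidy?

Pre-subsidy: 243 - 0.2q = 216/17 + (2/17)q gives q* = 725 and p* = 98.
With the subsidy, sellers receive ps = pb + 27 for each unit, where pb is the price buyers pay.
On the curves, pb = 243 - 0.2q and ps = 216/17 + (2/17)q; the wedge ps − pb = 27 gives 216/17 + (2/17)q − (243 - 0.2q) = 27, so q' = 810.
Then pb = 243 − 0.2·810 = 81 and ps = 216/17 + (2/17)·810 = 108.
The subsidy expands output by 810 − 725 = 85 past the efficient level; on those units the gap between marginal cost and willingness to pay runs from 0 up to 27.
DWL = ½ × 27 × 85 = 1147.5.

Deadweight loss = 1147.5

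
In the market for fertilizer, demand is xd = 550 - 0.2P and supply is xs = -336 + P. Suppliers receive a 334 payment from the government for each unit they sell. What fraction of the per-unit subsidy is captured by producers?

Pre-subsidy: 550 - 0.2P = -336 + P gives P* = 2215/3, x* = 1207/3.
With the subsidy, sellers receive Ps = Pb + 334 for each unit, where Pb is the price buyers pay.
Supply in terms of Pb becomes xs = -336 + 1(Pb + 334) = -2 + Pb. Setting this equal to demand: 550 - 0.2Pb = -2 + Pb, so Pb = 460.
Sellers receive Ps = 460 + 334 = 794; x' = 550 − 0.2·460 = 458.
Buyers' price falls by P* − Pb = 2215/3 − 460 = 835/3; sellers' price rises by Ps − P* = 794 − 2215/3 = 167/3.
So producers capture (167/3)/334 = 1/6 of each unit of subsidy.

Producer share = 1/6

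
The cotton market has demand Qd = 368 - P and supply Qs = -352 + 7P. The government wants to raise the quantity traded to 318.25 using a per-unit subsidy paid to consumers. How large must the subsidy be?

At Q = 318.25, invert demand for the buyer price: Pb = (368 − 318.25)/1 = 49.75; invert supply for the seller price: Ps = (318.25 − (-352))/7 = 95.75.
The subsidy must fill the gap: s = Ps − Pb = 95.75 − 49.75 = 46.

Required subsidy s = 46 per unit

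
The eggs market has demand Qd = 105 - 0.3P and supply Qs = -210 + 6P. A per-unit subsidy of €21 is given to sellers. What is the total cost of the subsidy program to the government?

Government cost = €2016

Pre-subsidy: 105 - 0.3P = -210 + 6P gives P* = 50, Q* = 90.
With the subsidy, sellers receive Ps = Pb + 21 for each unit, where Pb is the price buyers pay.
Supply in terms of Pb becomes Qs = -210 + 6(Pb + 21) = -84 + 6Pb. Setting this equal to demand: 105 - 0.3Pb = -84 + 6Pb, so Pb = 30.
Sellers receive Ps = 30 + 21 = 51; Q' = 105 − 0.3·30 = 96.
Government outlay = subsidy × quantity = 21 × 96 = 2016.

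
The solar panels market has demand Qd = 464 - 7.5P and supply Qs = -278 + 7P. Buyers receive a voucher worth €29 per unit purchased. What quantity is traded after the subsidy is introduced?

Q' = 5371/29

Pre-subsidy: 464 - 7.5P = -278 + 7P gives P* = 1484/29, Q* = 2326/29.
With the rebate, buyers effectively pay Pb = Ps − 29, where Ps is the price sellers receive.
Demand in terms of Ps becomes Qd = 464 − 7.5(Ps − 29) = 681.5 - 7.5Ps. Setting this equal to supply: 681.5 - 7.5Ps = -278 + 7Ps, so Ps = 1919/29.
Buyers pay Pb = 1919/29 − 29 = 1078/29; Q' = -278 + 7·(1919/29) = 5371/29.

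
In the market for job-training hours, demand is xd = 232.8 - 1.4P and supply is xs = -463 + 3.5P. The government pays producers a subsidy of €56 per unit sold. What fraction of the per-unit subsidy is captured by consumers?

Consumer share = 5/7

Pre-subsidy: 232.8 - 1.4P = -463 + 3.5P gives P* = 142, x* = 34.
With the subsidy, sellers receive Ps = Pb + 56 for each unit, where Pb is the price buyers pay.
Supply in terms of Pb becomes xs = -463 + 3.5(Pb + 56) = -267 + 3.5Pb. Setting this equal to demand: 232.8 - 1.4Pb = -267 + 3.5Pb, so Pb = 102.
Sellers receive Ps = 102 + 56 = 158; x' = 232.8 − 1.4·102 = 90.
Buyers' price falls by P* − Pb = 142 − 102 = 40; sellers' price rises by Ps − P* = 158 − 142 = 16.
So consumers capture 40/56 = 5/7 of each unit of subsidy.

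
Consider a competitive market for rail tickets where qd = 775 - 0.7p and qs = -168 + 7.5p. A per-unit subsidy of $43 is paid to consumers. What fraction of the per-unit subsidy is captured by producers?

Producer share = 7/82

Pre-subsidy: 775 - 0.7p = -168 + 7.5p gives p* = 115, q* = 694.5.
With the rebate, buyers effectively pay pb = ps − 43, where ps is the price sellers receive.
Demand in terms of ps becomes qd = 775 − 0.7(ps − 43) = 805.1 - 0.7ps. Setting this equal to supply: 805.1 - 0.7ps = -168 + 7.5ps, so ps = 9731/82.
Buyers pay pb = 9731/82 − 43 = 6205/82; q' = -168 + 7.5·(9731/82) = 118413/164.
Buyers' price falls by p* − pb = 115 − 6205/82 = 3225/82; sellers' price rises by ps − p* = 9731/82 − 115 = 301/82.
So producers capture (301/82)/43 = 7/82 of each unit of subsidy.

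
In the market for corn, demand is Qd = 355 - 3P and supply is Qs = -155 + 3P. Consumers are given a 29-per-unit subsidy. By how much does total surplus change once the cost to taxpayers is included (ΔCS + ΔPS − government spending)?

Net change in total surplus = -630.75

Pre-subsidy: 355 - 3P = -155 + 3P gives P* = 85, Q* = 100.
With the rebate, buyers effectively pay Pb = Ps − 29, where Ps is the price sellers receive.
Demand in terms of Ps becomes Qd = 355 − 3(Ps − 29) = 442 - 3Ps. Setting this equal to supply: 442 - 3Ps = -155 + 3Ps, so Ps = 99.5.
Buyers pay Pb = 99.5 − 29 = 70.5; Q' = -155 + 3·99.5 = 143.5.
ΔCS = ½(100 + 143.5)(85 − 70.5) = 1765.375; ΔPS = ½(100 + 143.5)(99.5 − 85) = 1765.375.
Government spending = 29 × 143.5 = 4161.5.
Net change = 1765.375 + 1765.375 − 4161.5 = -630.75. The loss equals the DWL triangle ½·29·43.5.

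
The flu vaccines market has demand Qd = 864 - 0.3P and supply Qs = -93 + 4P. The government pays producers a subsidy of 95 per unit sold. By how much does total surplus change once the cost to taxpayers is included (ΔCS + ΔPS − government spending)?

Pre-subsidy: 864 - 0.3P = -93 + 4P gives P* = 9570/43, Q* = 34281/43.
With the subsidy, sellers receive Ps = Pb + 95 for each unit, where Pb is the price buyers pay.
Supply in terms of Pb becomes Qs = -93 + 4(Pb + 95) = 287 + 4Pb. Setting this equal to demand: 864 - 0.3Pb = 287 + 4Pb, so Pb = 5770/43.
Sellers receive Ps = 5770/43 + 95 = 9855/43; Q' = 864 − 0.3·(5770/43) = 35421/43.
ΔCS = ½(34281/43 + 35421/43)(9570/43 − 5770/43) = 132433800/1849; ΔPS = ½(34281/43 + 35421/43)(9855/43 − 9570/43) = 9932535/1849.
Government spending = 95 × 35421/43 = 3364995/43.
Net change = 132433800/1849 + 9932535/1849 − 3364995/43 = -54150/43. The loss equals the DWL triangle ½·95·1140/43.

Net change in total surplus = -54150/43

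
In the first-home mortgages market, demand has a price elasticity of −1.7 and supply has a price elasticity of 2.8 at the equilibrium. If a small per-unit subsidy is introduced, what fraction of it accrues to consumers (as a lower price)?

Consumer share = 28/45

For a small subsidy around the equilibrium, the benefit split depends on the relative slopes, which at a point are proportional to the elasticities.
Buyer share = εs/(εs + |εd|) = 2.8/(2.8 + 1.7) = 28/45; seller share = |εd|/(εs + |εd|) = 17/45.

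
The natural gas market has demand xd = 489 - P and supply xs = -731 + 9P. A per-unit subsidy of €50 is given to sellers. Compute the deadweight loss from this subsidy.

Deadweight loss = €1125

Pre-subsidy: 489 - P = -731 + 9P gives P* = 122, x* = 367.
With the subsidy, sellers receive Ps = Pb + 50 for each unit, where Pb is the price buyers pay.
Supply in terms of Pb becomes xs = -731 + 9(Pb + 50) = -281 + 9Pb. Setting this equal to demand: 489 - Pb = -281 + 9Pb, so Pb = 77.
Sellers receive Ps = 77 + 50 = 127; x' = 489 − 1·77 = 412.
The subsidy expands output by 412 − 367 = 45 past the efficient level; on those units the gap between marginal cost and willingness to pay runs from 0 up to 50.
DWL = ½ × 50 × 45 = 1125.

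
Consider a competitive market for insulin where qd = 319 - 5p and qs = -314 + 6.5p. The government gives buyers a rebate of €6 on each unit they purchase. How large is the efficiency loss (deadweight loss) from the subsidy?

Deadweight loss = 1170/23

Pre-subsidy: 319 - 5p = -314 + 6.5p gives p* = 1266/23, q* = 1007/23.
With the rebate, buyers effectively pay pb = ps − 6, where ps is the price sellers receive.
Demand in terms of ps becomes qd = 319 − 5(ps − 6) = 349 - 5ps. Setting this equal to supply: 349 - 5ps = -314 + 6.5ps, so ps = 1326/23.
Buyers pay pb = 1326/23 − 6 = 1188/23; q' = -314 + 6.5·(1326/23) = 1397/23.
The subsidy expands output by 1397/23 − 1007/23 = 390/23 past the efficient level; on those units the gap between marginal cost and willingness to pay runs from 0 up to 6.
DWL = ½ × 6 × 390/23 = 1170/23.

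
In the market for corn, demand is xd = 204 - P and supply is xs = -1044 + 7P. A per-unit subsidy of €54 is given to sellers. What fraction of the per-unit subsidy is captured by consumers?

Pre-subsidy: 204 - P = -1044 + 7P gives P* = 156, x* = 48.
With the subsidy, sellers receive Ps = Pb + 54 for each unit, where Pb is the price buyers pay.
Supply in terms of Pb becomes xs = -1044 + 7(Pb + 54) = -666 + 7Pb. Setting this equal to demand: 204 - Pb = -666 + 7Pb, so Pb = 108.75.
Sellers receive Ps = 108.75 + 54 = 162.75; x' = 204 − 1·108.75 = 95.25.
Buyers' price falls by P* − Pb = 156 − 108.75 = 47.25; sellers' price rises by Ps − P* = 162.75 − 156 = 6.75.
So consumers capture 47.25/54 = 0.875 of each unit of subsidy.

Consumer share = 0.875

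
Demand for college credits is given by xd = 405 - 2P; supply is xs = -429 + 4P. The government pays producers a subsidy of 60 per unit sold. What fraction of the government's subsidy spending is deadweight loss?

Pre-subsidy: 405 - 2P = -429 + 4P gives P* = 139, x* = 127.
With the subsidy, sellers receive Ps = Pb + 60 for each unit, where Pb is the price buyers pay.
Supply in terms of Pb becomes xs = -429 + 4(Pb + 60) = -189 + 4Pb. Setting this equal to demand: 405 - 2Pb = -189 + 4Pb, so Pb = 99.
Sellers receive Ps = 99 + 60 = 159; x' = 405 − 2·99 = 207.
ΔCS = ½(127 + 207)(139 − 99) = 6680; ΔPS = ½(127 + 207)(159 − 139) = 3340.
Government spending = 60 × 207 = 12420.
DWL = ½ × 60 × (207 − 127) = 2400; fraction = 2400 / 12420 = 40/207.

DWL / government spending = 40/207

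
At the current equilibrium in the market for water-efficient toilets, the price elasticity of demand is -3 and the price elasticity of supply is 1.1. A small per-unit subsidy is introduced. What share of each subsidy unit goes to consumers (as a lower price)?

For a small subsidy around the equilibrium, the benefit split depends on the relative slopes, which at a point are proportional to the elasticities.
Buyer share = εs/(εs + |εd|) = 1.1/(1.1 + 3) = 11/41; seller share = |εd|/(εs + |εd|) = 30/41.

Consumer share = 11/41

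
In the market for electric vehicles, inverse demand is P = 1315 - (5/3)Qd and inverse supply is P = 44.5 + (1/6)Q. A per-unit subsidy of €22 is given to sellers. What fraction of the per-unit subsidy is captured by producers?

Producer share = 1/11

Pre-subsidy: 1315 - (5/3)Q = 44.5 + (1/6)Q gives Q* = 693 and P* = 160.
With the subsidy, sellers receive Ps = Pb + 22 for each unit, where Pb is the price buyers pay.
On the curves, Pb = 1315 - (5/3)Q and Ps = 44.5 + (1/6)Q; the wedge Ps − Pb = 22 gives 44.5 + (1/6)Q − (1315 - (5/3)Q) = 22, so Q' = 705.
Then Pb = 1315 − (5/3)·705 = 140 and Ps = 44.5 + (1/6)·705 = 162.
Buyers' price falls by P* − Pb = 160 − 140 = 20; sellers' price rises by Ps − P* = 162 − 160 = 2.
So producers capture 2/22 = 1/11 of each unit of subsidy.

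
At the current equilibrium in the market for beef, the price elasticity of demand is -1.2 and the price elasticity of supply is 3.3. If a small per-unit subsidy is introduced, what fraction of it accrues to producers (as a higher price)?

For a small subsidy around the equilibrium, the benefit split depends on the relative slopes, which at a point are proportional to the elasticities.
Buyer share = εs/(εs + |εd|) = 3.3/(3.3 + 1.2) = 11/15; seller share = |εd|/(εs + |εd|) = 4/15.
So producers capture 4/15 of the subsidy.

Producer share = 4/15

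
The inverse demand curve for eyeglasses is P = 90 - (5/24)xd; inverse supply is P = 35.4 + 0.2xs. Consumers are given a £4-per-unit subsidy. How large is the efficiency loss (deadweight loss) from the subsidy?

Deadweight loss = 960/49

Pre-subsidy: 90 - (5/24)x = 35.4 + 0.2x gives x* = 936/7 and P* = 435/7.
With the rebate, buyers effectively pay Pb = Ps − 4, where Ps is the price sellers receive.
On the curves, Pb = 90 - (5/24)x and Ps = 35.4 + 0.2x; the wedge Ps − Pb = 4 gives 35.4 + 0.2x − (90 - (5/24)x) = 4, so x' = 7032/49.
Then Pb = 90 − (5/24)·(7032/49) = 2945/49 and Ps = 35.4 + 0.2·(7032/49) = 3141/49.
The subsidy expands output by 7032/49 − 936/7 = 480/49 past the efficient level; on those units the gap between marginal cost and willingness to pay runs from 0 up to 4.
DWL = ½ × 4 × 480/49 = 960/49.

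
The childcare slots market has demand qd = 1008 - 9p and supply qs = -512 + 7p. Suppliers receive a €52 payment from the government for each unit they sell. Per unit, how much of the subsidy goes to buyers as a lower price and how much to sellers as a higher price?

Pre-subsidy: 1008 - 9p = -512 + 7p gives p* = 95, q* = 153.
With the subsidy, sellers receive ps = pb + 52 for each unit, where pb is the price buyers pay.
Supply in terms of pb becomes qs = -512 + 7(pb + 52) = -148 + 7pb. Setting this equal to demand: 1008 - 9pb = -148 + 7pb, so pb = 72.25.
Sellers receive ps = 72.25 + 52 = 124.25; q' = 1008 − 9·72.25 = 357.75.
Buyers' price falls by p* − pb = 95 − 72.25 = 22.75; sellers' price rises by ps − p* = 124.25 − 95 = 29.25.

Buyers gain €22.75 per unit; sellers gain €29.25 per unit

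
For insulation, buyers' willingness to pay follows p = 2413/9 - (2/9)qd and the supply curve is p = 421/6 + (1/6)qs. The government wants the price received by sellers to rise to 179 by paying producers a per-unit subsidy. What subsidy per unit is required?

At a seller price of 179, quantity supplied is -421 + 6·179 = 653.
Buyers absorb 653 only when they pay pb = 2413/9 − (2/9)·653 = 123.
s = ps − pb = 179 − 123 = 56.

Required subsidy s = 56 per unit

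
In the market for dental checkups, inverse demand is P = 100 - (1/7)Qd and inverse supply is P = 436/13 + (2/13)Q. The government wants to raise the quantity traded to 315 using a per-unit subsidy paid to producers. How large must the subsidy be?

At Q = 315, from the demand curve buyers pay Pb = 100 − (1/7)·315 = 55; from the supply curve sellers need Ps = 436/13 + (2/13)·315 = 82.
The subsidy must fill the gap: s = Ps − Pb = 82 − 55 = 27.

Required subsidy s = 27 per unit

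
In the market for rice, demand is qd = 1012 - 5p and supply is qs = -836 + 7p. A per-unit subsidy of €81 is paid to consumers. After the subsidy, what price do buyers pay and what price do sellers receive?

Pre-subsidy: 1012 - 5p = -836 + 7p gives p* = 154, q* = 242.
With the rebate, buyers effectively pay pb = ps − 81, where ps is the price sellers receive.
Demand in terms of ps becomes qd = 1012 − 5(ps − 81) = 1417 - 5ps. Setting this equal to supply: 1417 - 5ps = -836 + 7ps, so ps = 187.75.
Buyers pay pb = 187.75 − 81 = 106.75; q' = -836 + 7·187.75 = 478.25.

Buyers pay €106.75; sellers receive €187.75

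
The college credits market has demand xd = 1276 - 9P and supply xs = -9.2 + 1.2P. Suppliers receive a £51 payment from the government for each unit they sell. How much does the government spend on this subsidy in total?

Government cost = £9996

Pre-subsidy: 1276 - 9P = -9.2 + 1.2P gives P* = 126, x* = 142.
With the subsidy, sellers receive Ps = Pb + 51 for each unit, where Pb is the price buyers pay.
Supply in terms of Pb becomes xs = -9.2 + 1.2(Pb + 51) = 52 + 1.2Pb. Setting this equal to demand: 1276 - 9Pb = 52 + 1.2Pb, so Pb = 120.
Sellers receive Ps = 120 + 51 = 171; x' = 1276 − 9·120 = 196.
Government outlay = subsidy × quantity = 51 × 196 = 9996.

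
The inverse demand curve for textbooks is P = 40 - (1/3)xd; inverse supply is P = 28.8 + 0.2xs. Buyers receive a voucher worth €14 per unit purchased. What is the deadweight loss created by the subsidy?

Pre-subsidy: 40 - (1/3)x = 28.8 + 0.2x gives x* = 21 and P* = 33.
With the rebate, buyers effectively pay Pb = Ps − 14, where Ps is the price sellers receive.
On the curves, Pb = 40 - (1/3)x and Ps = 28.8 + 0.2x; the wedge Ps − Pb = 14 gives 28.8 + 0.2x − (40 - (1/3)x) = 14, so x' = 47.25.
Then Pb = 40 − (1/3)·47.25 = 24.25 and Ps = 28.8 + 0.2·47.25 = 38.25.
The subsidy expands output by 47.25 − 21 = 26.25 past the efficient level; on those units the gap between marginal cost and willingness to pay runs from 0 up to 14.
DWL = ½ × 14 × 26.25 = 183.75.

Deadweight loss = €183.75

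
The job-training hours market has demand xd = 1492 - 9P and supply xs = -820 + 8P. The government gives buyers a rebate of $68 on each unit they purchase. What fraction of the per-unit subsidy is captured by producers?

Producer share = 9/17

Pre-subsidy: 1492 - 9P = -820 + 8P gives P* = 136, x* = 268.
With the rebate, buyers effectively pay Pb = Ps − 68, where Ps is the price sellers receive.
Demand in terms of Ps becomes xd = 1492 − 9(Ps − 68) = 2104 - 9Ps. Setting this equal to supply: 2104 - 9Ps = -820 + 8Ps, so Ps = 172.
Buyers pay Pb = 172 − 68 = 104; x' = -820 + 8·172 = 556.
Buyers' price falls by P* − Pb = 136 − 104 = 32; sellers' price rises by Ps − P* = 172 − 136 = 36.
So producers capture 36/68 = 9/17 of each unit of subsidy.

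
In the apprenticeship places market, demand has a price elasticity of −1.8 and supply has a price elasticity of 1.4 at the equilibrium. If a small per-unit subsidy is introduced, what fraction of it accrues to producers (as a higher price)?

For a small subsidy around the equilibrium, the benefit split depends on the relative slopes, which at a point are proportional to the elasticities.
Buyer share = εs/(εs + |εd|) = 1.4/(1.4 + 1.8) = 0.4375; seller share = |εd|/(εs + |εd|) = 0.5625.
So producers capture 0.5625 of the subsidy.

Producer share = 0.5625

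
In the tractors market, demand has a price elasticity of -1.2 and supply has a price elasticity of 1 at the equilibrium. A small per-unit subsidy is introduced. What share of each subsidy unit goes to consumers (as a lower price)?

For a small subsidy around the equilibrium, the benefit split depends on the relative slopes, which at a point are proportional to the elasticities.
Buyer share = εs/(εs + |εd|) = 1/(1 + 1.2) = 5/11; seller share = |εd|/(εs + |εd|) = 6/11.

Consumer share = 5/11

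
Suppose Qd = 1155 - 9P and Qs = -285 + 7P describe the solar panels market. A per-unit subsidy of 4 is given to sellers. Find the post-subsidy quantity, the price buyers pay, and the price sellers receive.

Pre-subsidy: 1155 - 9P = -285 + 7P gives P* = 90, Q* = 345.
With the subsidy, sellers receive Ps = Pb + 4 for each unit, where Pb is the price buyers pay.
Supply in terms of Pb becomes Qs = -285 + 7(Pb + 4) = -257 + 7Pb. Setting this equal to demand: 1155 - 9Pb = -257 + 7Pb, so Pb = 88.25.
Sellers receive Ps = 88.25 + 4 = 92.25; Q' = 1155 − 9·88.25 = 360.75.

Q' = 360.75; buyers pay 88.25; sellers receive 92.25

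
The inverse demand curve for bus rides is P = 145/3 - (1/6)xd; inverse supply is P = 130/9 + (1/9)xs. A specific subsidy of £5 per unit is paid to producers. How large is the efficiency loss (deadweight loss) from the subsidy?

Deadweight loss = £45

Pre-subsidy: 145/3 - (1/6)x = 130/9 + (1/9)x gives x* = 122 and P* = 28.
With the subsidy, sellers receive Ps = Pb + 5 for each unit, where Pb is the price buyers pay.
On the curves, Pb = 145/3 - (1/6)x and Ps = 130/9 + (1/9)x; the wedge Ps − Pb = 5 gives 130/9 + (1/9)x − (145/3 - (1/6)x) = 5, so x' = 140.
Then Pb = 145/3 − (1/6)·140 = 25 and Ps = 130/9 + (1/9)·140 = 30.
The subsidy expands output by 140 − 122 = 18 past the efficient level; on those units the gap between marginal cost and willingness to pay runs from 0 up to 5.
DWL = ½ × 5 × 18 = 45.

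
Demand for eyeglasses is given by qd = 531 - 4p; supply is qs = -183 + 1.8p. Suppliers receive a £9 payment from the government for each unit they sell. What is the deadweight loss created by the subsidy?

Deadweight loss = 1458/29

Pre-subsidy: 531 - 4p = -183 + 1.8p gives p* = 3570/29, q* = 1119/29.
With the subsidy, sellers receive ps = pb + 9 for each unit, where pb is the price buyers pay.
Supply in terms of pb becomes qs = -183 + 1.8(pb + 9) = -166.8 + 1.8pb. Setting this equal to demand: 531 - 4pb = -166.8 + 1.8pb, so pb = 3489/29.
Sellers receive ps = 3489/29 + 9 = 3750/29; q' = 531 − 4·(3489/29) = 1443/29.
The subsidy expands output by 1443/29 − 1119/29 = 324/29 past the efficient level; on those units the gap between marginal cost and willingness to pay runs from 0 up to 9.
DWL = ½ × 9 × 324/29 = 1458/29.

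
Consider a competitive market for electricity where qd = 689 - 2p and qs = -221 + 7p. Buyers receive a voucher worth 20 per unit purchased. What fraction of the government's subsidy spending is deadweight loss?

Pre-subsidy: 689 - 2p = -221 + 7p gives p* = 910/9, q* = 4381/9.
With the rebate, buyers effectively pay pb = ps − 20, where ps is the price sellers receive.
Demand in terms of ps becomes qd = 689 − 2(ps − 20) = 729 - 2ps. Setting this equal to supply: 729 - 2ps = -221 + 7ps, so ps = 950/9.
Buyers pay pb = 950/9 − 20 = 770/9; q' = -221 + 7·(950/9) = 4661/9.
ΔCS = ½(4381/9 + 4661/9)(910/9 − 770/9) = 210980/27; ΔPS = ½(4381/9 + 4661/9)(950/9 − 910/9) = 60280/27.
Government spending = 20 × 4661/9 = 93220/9.
DWL = ½ × 20 × (4661/9 − 4381/9) = 2800/9; fraction = (2800/9) / (93220/9) = 140/4661.

DWL / government spending = 140/4661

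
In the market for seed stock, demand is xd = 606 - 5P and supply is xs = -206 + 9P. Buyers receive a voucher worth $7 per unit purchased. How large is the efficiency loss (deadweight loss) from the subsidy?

Deadweight loss = $78.75

Pre-subsidy: 606 - 5P = -206 + 9P gives P* = 58, x* = 316.
With the rebate, buyers effectively pay Pb = Ps − 7, where Ps is the price sellers receive.
Demand in terms of Ps becomes xd = 606 − 5(Ps − 7) = 641 - 5Ps. Setting this equal to supply: 641 - 5Ps = -206 + 9Ps, so Ps = 60.5.
Buyers pay Pb = 60.5 − 7 = 53.5; x' = -206 + 9·60.5 = 338.5.
The subsidy expands output by 338.5 − 316 = 22.5 past the efficient level; on those units the gap between marginal cost and willingness to pay runs from 0 up to 7.
DWL = ½ × 7 × 22.5 = 78.75.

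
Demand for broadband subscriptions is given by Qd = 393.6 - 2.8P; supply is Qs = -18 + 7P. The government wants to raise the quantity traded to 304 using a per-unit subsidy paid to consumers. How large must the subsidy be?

Required subsidy s = 14 per unit

At Q = 304, invert demand for the buyer price: Pb = (393.6 − 304)/2.8 = 32; invert supply for the seller price: Ps = (304 − (-18))/7 = 46.
The subsidy must fill the gap: s = Ps − Pb = 46 − 32 = 14.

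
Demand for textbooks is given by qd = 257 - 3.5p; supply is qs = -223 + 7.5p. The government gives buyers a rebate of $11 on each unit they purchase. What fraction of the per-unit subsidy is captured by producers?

Producer share = 7/22

Pre-subsidy: 257 - 3.5p = -223 + 7.5p gives p* = 480/11, q* = 1147/11.
With the rebate, buyers effectively pay pb = ps − 11, where ps is the price sellers receive.
Demand in terms of ps becomes qd = 257 − 3.5(ps − 11) = 295.5 - 3.5ps. Setting this equal to supply: 295.5 - 3.5ps = -223 + 7.5ps, so ps = 1037/22.
Buyers pay pb = 1037/22 − 11 = 795/22; q' = -223 + 7.5·(1037/22) = 5743/44.
Buyers' price falls by p* − pb = 480/11 − 795/22 = 7.5; sellers' price rises by ps − p* = 1037/22 − 480/11 = 3.5.
So producers capture 3.5/11 = 7/22 of each unit of subsidy.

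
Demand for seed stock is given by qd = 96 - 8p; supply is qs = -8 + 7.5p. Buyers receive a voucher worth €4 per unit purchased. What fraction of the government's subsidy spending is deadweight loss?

Pre-subsidy: 96 - 8p = -8 + 7.5p gives p* = 208/31, q* = 1312/31.
With the rebate, buyers effectively pay pb = ps − 4, where ps is the price sellers receive.
Demand in terms of ps becomes qd = 96 − 8(ps − 4) = 128 - 8ps. Setting this equal to supply: 128 - 8ps = -8 + 7.5ps, so ps = 272/31.
Buyers pay pb = 272/31 − 4 = 148/31; q' = -8 + 7.5·(272/31) = 1792/31.
ΔCS = ½(1312/31 + 1792/31)(208/31 − 148/31) = 93120/961; ΔPS = ½(1312/31 + 1792/31)(272/31 − 208/31) = 99328/961.
Government spending = 4 × 1792/31 = 7168/31.
DWL = ½ × 4 × (1792/31 − 1312/31) = 960/31; fraction = (960/31) / (7168/31) = 15/112.

DWL / government spending = 15/112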